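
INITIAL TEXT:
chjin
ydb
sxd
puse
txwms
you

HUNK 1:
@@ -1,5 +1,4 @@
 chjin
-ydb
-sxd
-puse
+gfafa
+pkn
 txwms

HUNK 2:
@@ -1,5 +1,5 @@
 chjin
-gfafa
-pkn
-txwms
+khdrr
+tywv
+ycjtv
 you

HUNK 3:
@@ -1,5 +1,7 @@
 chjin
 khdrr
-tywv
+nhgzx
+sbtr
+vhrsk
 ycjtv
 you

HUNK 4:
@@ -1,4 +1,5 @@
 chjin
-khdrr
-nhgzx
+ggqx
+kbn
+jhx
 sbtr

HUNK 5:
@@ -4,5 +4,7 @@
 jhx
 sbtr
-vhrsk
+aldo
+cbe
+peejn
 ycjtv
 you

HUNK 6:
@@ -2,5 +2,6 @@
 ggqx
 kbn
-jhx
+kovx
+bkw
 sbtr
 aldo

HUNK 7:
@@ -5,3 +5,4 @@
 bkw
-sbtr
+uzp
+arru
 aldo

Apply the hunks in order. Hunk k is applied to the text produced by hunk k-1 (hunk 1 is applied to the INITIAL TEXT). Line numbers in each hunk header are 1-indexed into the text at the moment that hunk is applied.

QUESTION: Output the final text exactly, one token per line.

Answer: chjin
ggqx
kbn
kovx
bkw
uzp
arru
aldo
cbe
peejn
ycjtv
you

Derivation:
Hunk 1: at line 1 remove [ydb,sxd,puse] add [gfafa,pkn] -> 5 lines: chjin gfafa pkn txwms you
Hunk 2: at line 1 remove [gfafa,pkn,txwms] add [khdrr,tywv,ycjtv] -> 5 lines: chjin khdrr tywv ycjtv you
Hunk 3: at line 1 remove [tywv] add [nhgzx,sbtr,vhrsk] -> 7 lines: chjin khdrr nhgzx sbtr vhrsk ycjtv you
Hunk 4: at line 1 remove [khdrr,nhgzx] add [ggqx,kbn,jhx] -> 8 lines: chjin ggqx kbn jhx sbtr vhrsk ycjtv you
Hunk 5: at line 4 remove [vhrsk] add [aldo,cbe,peejn] -> 10 lines: chjin ggqx kbn jhx sbtr aldo cbe peejn ycjtv you
Hunk 6: at line 2 remove [jhx] add [kovx,bkw] -> 11 lines: chjin ggqx kbn kovx bkw sbtr aldo cbe peejn ycjtv you
Hunk 7: at line 5 remove [sbtr] add [uzp,arru] -> 12 lines: chjin ggqx kbn kovx bkw uzp arru aldo cbe peejn ycjtv you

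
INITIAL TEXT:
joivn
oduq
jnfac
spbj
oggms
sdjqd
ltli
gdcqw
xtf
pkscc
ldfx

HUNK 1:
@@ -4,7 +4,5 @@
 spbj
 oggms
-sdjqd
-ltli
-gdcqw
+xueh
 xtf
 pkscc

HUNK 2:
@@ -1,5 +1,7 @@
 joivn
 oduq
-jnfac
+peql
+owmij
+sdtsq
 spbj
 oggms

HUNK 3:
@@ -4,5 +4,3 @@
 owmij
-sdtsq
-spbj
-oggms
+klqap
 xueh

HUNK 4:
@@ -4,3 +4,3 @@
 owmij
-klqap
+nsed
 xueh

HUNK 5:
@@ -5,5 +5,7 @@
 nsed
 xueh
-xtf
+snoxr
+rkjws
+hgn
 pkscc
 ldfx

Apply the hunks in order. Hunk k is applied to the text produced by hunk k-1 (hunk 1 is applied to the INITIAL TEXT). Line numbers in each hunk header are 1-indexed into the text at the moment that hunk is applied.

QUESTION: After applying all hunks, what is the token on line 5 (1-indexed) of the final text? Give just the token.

Hunk 1: at line 4 remove [sdjqd,ltli,gdcqw] add [xueh] -> 9 lines: joivn oduq jnfac spbj oggms xueh xtf pkscc ldfx
Hunk 2: at line 1 remove [jnfac] add [peql,owmij,sdtsq] -> 11 lines: joivn oduq peql owmij sdtsq spbj oggms xueh xtf pkscc ldfx
Hunk 3: at line 4 remove [sdtsq,spbj,oggms] add [klqap] -> 9 lines: joivn oduq peql owmij klqap xueh xtf pkscc ldfx
Hunk 4: at line 4 remove [klqap] add [nsed] -> 9 lines: joivn oduq peql owmij nsed xueh xtf pkscc ldfx
Hunk 5: at line 5 remove [xtf] add [snoxr,rkjws,hgn] -> 11 lines: joivn oduq peql owmij nsed xueh snoxr rkjws hgn pkscc ldfx
Final line 5: nsed

Answer: nsed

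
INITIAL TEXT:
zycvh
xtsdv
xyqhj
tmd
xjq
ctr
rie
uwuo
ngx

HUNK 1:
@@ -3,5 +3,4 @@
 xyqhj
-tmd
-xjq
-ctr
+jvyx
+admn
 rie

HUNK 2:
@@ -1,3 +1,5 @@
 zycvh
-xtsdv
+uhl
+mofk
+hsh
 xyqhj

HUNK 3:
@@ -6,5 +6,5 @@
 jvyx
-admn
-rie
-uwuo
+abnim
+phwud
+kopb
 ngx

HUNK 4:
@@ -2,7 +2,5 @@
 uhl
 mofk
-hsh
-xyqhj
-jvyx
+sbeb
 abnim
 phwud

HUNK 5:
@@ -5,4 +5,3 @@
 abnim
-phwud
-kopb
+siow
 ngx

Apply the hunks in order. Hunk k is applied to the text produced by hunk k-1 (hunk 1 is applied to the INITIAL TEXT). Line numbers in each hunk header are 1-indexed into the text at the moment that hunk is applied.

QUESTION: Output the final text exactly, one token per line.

Hunk 1: at line 3 remove [tmd,xjq,ctr] add [jvyx,admn] -> 8 lines: zycvh xtsdv xyqhj jvyx admn rie uwuo ngx
Hunk 2: at line 1 remove [xtsdv] add [uhl,mofk,hsh] -> 10 lines: zycvh uhl mofk hsh xyqhj jvyx admn rie uwuo ngx
Hunk 3: at line 6 remove [admn,rie,uwuo] add [abnim,phwud,kopb] -> 10 lines: zycvh uhl mofk hsh xyqhj jvyx abnim phwud kopb ngx
Hunk 4: at line 2 remove [hsh,xyqhj,jvyx] add [sbeb] -> 8 lines: zycvh uhl mofk sbeb abnim phwud kopb ngx
Hunk 5: at line 5 remove [phwud,kopb] add [siow] -> 7 lines: zycvh uhl mofk sbeb abnim siow ngx

Answer: zycvh
uhl
mofk
sbeb
abnim
siow
ngx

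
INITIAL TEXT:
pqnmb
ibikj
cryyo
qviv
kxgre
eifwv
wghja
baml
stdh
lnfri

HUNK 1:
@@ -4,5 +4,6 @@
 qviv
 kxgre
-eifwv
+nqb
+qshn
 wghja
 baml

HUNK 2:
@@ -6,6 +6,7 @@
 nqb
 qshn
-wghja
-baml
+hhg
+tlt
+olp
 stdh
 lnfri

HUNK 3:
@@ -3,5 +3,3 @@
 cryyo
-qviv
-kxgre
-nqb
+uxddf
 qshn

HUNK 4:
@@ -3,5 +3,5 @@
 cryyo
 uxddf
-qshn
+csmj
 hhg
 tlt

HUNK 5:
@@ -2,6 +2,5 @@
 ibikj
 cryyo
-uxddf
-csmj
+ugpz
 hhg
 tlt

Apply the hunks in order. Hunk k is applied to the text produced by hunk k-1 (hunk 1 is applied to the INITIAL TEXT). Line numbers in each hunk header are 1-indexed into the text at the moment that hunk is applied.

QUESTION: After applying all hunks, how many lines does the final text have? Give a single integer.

Hunk 1: at line 4 remove [eifwv] add [nqb,qshn] -> 11 lines: pqnmb ibikj cryyo qviv kxgre nqb qshn wghja baml stdh lnfri
Hunk 2: at line 6 remove [wghja,baml] add [hhg,tlt,olp] -> 12 lines: pqnmb ibikj cryyo qviv kxgre nqb qshn hhg tlt olp stdh lnfri
Hunk 3: at line 3 remove [qviv,kxgre,nqb] add [uxddf] -> 10 lines: pqnmb ibikj cryyo uxddf qshn hhg tlt olp stdh lnfri
Hunk 4: at line 3 remove [qshn] add [csmj] -> 10 lines: pqnmb ibikj cryyo uxddf csmj hhg tlt olp stdh lnfri
Hunk 5: at line 2 remove [uxddf,csmj] add [ugpz] -> 9 lines: pqnmb ibikj cryyo ugpz hhg tlt olp stdh lnfri
Final line count: 9

Answer: 9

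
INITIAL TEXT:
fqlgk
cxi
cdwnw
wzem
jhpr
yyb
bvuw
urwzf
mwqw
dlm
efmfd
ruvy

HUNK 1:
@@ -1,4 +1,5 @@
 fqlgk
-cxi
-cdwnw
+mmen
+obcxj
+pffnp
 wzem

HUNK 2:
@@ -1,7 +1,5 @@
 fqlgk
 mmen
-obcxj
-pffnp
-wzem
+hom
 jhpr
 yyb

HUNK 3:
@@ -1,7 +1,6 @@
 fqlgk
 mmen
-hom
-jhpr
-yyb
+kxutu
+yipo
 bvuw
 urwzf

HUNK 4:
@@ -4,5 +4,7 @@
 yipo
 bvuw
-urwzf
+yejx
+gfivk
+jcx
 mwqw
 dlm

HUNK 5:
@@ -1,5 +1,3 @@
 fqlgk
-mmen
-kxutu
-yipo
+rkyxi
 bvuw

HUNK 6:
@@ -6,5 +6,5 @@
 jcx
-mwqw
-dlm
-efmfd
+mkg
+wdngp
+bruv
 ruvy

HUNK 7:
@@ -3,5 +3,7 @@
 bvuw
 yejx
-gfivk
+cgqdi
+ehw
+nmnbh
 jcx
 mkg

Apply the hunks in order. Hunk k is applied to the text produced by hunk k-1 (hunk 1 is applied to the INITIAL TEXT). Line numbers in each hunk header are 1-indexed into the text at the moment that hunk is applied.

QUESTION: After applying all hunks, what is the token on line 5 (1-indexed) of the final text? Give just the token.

Hunk 1: at line 1 remove [cxi,cdwnw] add [mmen,obcxj,pffnp] -> 13 lines: fqlgk mmen obcxj pffnp wzem jhpr yyb bvuw urwzf mwqw dlm efmfd ruvy
Hunk 2: at line 1 remove [obcxj,pffnp,wzem] add [hom] -> 11 lines: fqlgk mmen hom jhpr yyb bvuw urwzf mwqw dlm efmfd ruvy
Hunk 3: at line 1 remove [hom,jhpr,yyb] add [kxutu,yipo] -> 10 lines: fqlgk mmen kxutu yipo bvuw urwzf mwqw dlm efmfd ruvy
Hunk 4: at line 4 remove [urwzf] add [yejx,gfivk,jcx] -> 12 lines: fqlgk mmen kxutu yipo bvuw yejx gfivk jcx mwqw dlm efmfd ruvy
Hunk 5: at line 1 remove [mmen,kxutu,yipo] add [rkyxi] -> 10 lines: fqlgk rkyxi bvuw yejx gfivk jcx mwqw dlm efmfd ruvy
Hunk 6: at line 6 remove [mwqw,dlm,efmfd] add [mkg,wdngp,bruv] -> 10 lines: fqlgk rkyxi bvuw yejx gfivk jcx mkg wdngp bruv ruvy
Hunk 7: at line 3 remove [gfivk] add [cgqdi,ehw,nmnbh] -> 12 lines: fqlgk rkyxi bvuw yejx cgqdi ehw nmnbh jcx mkg wdngp bruv ruvy
Final line 5: cgqdi

Answer: cgqdi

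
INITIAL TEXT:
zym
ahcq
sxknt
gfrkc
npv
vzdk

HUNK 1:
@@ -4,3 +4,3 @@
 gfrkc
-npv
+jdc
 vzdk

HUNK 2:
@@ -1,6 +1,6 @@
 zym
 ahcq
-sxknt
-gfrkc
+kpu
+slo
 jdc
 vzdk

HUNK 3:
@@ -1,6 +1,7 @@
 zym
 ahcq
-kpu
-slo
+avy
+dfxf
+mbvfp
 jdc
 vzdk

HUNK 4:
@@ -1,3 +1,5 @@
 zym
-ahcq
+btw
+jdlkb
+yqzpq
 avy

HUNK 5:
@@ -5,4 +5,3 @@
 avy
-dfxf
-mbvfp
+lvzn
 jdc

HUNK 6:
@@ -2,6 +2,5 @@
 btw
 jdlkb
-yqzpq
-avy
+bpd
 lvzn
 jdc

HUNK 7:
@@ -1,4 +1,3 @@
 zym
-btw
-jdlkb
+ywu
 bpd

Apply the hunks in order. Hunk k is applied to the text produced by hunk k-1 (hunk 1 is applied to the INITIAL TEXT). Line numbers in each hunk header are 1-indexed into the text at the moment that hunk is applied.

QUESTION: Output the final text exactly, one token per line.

Hunk 1: at line 4 remove [npv] add [jdc] -> 6 lines: zym ahcq sxknt gfrkc jdc vzdk
Hunk 2: at line 1 remove [sxknt,gfrkc] add [kpu,slo] -> 6 lines: zym ahcq kpu slo jdc vzdk
Hunk 3: at line 1 remove [kpu,slo] add [avy,dfxf,mbvfp] -> 7 lines: zym ahcq avy dfxf mbvfp jdc vzdk
Hunk 4: at line 1 remove [ahcq] add [btw,jdlkb,yqzpq] -> 9 lines: zym btw jdlkb yqzpq avy dfxf mbvfp jdc vzdk
Hunk 5: at line 5 remove [dfxf,mbvfp] add [lvzn] -> 8 lines: zym btw jdlkb yqzpq avy lvzn jdc vzdk
Hunk 6: at line 2 remove [yqzpq,avy] add [bpd] -> 7 lines: zym btw jdlkb bpd lvzn jdc vzdk
Hunk 7: at line 1 remove [btw,jdlkb] add [ywu] -> 6 lines: zym ywu bpd lvzn jdc vzdk

Answer: zym
ywu
bpd
lvzn
jdc
vzdk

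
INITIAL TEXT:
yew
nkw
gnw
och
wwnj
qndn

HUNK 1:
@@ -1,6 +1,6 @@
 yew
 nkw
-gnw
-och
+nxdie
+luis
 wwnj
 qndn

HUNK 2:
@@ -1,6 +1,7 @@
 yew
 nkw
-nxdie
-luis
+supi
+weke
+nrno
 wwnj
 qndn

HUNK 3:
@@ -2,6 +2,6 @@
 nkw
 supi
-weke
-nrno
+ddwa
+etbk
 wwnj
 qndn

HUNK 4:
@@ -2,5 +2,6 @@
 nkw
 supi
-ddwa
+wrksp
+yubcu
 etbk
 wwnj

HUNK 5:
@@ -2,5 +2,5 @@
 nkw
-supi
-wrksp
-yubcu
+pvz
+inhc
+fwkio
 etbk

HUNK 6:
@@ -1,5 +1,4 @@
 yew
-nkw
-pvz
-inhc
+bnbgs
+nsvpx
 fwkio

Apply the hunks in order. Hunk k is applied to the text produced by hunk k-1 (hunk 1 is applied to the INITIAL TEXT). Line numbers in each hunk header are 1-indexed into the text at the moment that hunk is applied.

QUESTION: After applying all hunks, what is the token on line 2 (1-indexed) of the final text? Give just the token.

Answer: bnbgs

Derivation:
Hunk 1: at line 1 remove [gnw,och] add [nxdie,luis] -> 6 lines: yew nkw nxdie luis wwnj qndn
Hunk 2: at line 1 remove [nxdie,luis] add [supi,weke,nrno] -> 7 lines: yew nkw supi weke nrno wwnj qndn
Hunk 3: at line 2 remove [weke,nrno] add [ddwa,etbk] -> 7 lines: yew nkw supi ddwa etbk wwnj qndn
Hunk 4: at line 2 remove [ddwa] add [wrksp,yubcu] -> 8 lines: yew nkw supi wrksp yubcu etbk wwnj qndn
Hunk 5: at line 2 remove [supi,wrksp,yubcu] add [pvz,inhc,fwkio] -> 8 lines: yew nkw pvz inhc fwkio etbk wwnj qndn
Hunk 6: at line 1 remove [nkw,pvz,inhc] add [bnbgs,nsvpx] -> 7 lines: yew bnbgs nsvpx fwkio etbk wwnj qndn
Final line 2: bnbgs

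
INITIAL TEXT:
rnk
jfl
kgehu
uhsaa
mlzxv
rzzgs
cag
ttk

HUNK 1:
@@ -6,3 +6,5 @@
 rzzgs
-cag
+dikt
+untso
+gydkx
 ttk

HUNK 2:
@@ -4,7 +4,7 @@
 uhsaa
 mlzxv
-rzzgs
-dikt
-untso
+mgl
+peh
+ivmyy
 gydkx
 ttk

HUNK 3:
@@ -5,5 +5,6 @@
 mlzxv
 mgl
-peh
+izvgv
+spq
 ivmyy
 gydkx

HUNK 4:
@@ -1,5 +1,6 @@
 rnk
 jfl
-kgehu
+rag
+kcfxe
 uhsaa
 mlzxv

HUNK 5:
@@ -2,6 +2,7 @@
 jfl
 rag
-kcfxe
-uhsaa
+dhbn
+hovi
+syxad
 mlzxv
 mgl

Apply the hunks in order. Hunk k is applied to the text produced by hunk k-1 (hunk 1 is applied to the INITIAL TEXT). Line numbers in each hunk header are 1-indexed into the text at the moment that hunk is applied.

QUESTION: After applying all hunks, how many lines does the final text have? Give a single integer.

Answer: 13

Derivation:
Hunk 1: at line 6 remove [cag] add [dikt,untso,gydkx] -> 10 lines: rnk jfl kgehu uhsaa mlzxv rzzgs dikt untso gydkx ttk
Hunk 2: at line 4 remove [rzzgs,dikt,untso] add [mgl,peh,ivmyy] -> 10 lines: rnk jfl kgehu uhsaa mlzxv mgl peh ivmyy gydkx ttk
Hunk 3: at line 5 remove [peh] add [izvgv,spq] -> 11 lines: rnk jfl kgehu uhsaa mlzxv mgl izvgv spq ivmyy gydkx ttk
Hunk 4: at line 1 remove [kgehu] add [rag,kcfxe] -> 12 lines: rnk jfl rag kcfxe uhsaa mlzxv mgl izvgv spq ivmyy gydkx ttk
Hunk 5: at line 2 remove [kcfxe,uhsaa] add [dhbn,hovi,syxad] -> 13 lines: rnk jfl rag dhbn hovi syxad mlzxv mgl izvgv spq ivmyy gydkx ttk
Final line count: 13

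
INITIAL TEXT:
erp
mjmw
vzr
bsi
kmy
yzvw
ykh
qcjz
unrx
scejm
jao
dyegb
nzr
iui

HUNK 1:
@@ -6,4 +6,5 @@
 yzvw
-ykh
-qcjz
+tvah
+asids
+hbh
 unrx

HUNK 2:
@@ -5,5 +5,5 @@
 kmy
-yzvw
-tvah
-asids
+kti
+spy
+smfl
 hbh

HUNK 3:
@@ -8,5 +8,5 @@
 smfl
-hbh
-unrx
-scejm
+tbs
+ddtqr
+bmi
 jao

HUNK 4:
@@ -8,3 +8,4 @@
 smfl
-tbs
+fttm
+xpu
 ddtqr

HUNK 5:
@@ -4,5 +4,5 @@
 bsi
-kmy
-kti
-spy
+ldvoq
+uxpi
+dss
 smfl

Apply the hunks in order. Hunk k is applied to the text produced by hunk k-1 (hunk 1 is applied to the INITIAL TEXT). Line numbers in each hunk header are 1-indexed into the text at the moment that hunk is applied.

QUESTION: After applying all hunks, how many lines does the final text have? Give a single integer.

Answer: 16

Derivation:
Hunk 1: at line 6 remove [ykh,qcjz] add [tvah,asids,hbh] -> 15 lines: erp mjmw vzr bsi kmy yzvw tvah asids hbh unrx scejm jao dyegb nzr iui
Hunk 2: at line 5 remove [yzvw,tvah,asids] add [kti,spy,smfl] -> 15 lines: erp mjmw vzr bsi kmy kti spy smfl hbh unrx scejm jao dyegb nzr iui
Hunk 3: at line 8 remove [hbh,unrx,scejm] add [tbs,ddtqr,bmi] -> 15 lines: erp mjmw vzr bsi kmy kti spy smfl tbs ddtqr bmi jao dyegb nzr iui
Hunk 4: at line 8 remove [tbs] add [fttm,xpu] -> 16 lines: erp mjmw vzr bsi kmy kti spy smfl fttm xpu ddtqr bmi jao dyegb nzr iui
Hunk 5: at line 4 remove [kmy,kti,spy] add [ldvoq,uxpi,dss] -> 16 lines: erp mjmw vzr bsi ldvoq uxpi dss smfl fttm xpu ddtqr bmi jao dyegb nzr iui
Final line count: 16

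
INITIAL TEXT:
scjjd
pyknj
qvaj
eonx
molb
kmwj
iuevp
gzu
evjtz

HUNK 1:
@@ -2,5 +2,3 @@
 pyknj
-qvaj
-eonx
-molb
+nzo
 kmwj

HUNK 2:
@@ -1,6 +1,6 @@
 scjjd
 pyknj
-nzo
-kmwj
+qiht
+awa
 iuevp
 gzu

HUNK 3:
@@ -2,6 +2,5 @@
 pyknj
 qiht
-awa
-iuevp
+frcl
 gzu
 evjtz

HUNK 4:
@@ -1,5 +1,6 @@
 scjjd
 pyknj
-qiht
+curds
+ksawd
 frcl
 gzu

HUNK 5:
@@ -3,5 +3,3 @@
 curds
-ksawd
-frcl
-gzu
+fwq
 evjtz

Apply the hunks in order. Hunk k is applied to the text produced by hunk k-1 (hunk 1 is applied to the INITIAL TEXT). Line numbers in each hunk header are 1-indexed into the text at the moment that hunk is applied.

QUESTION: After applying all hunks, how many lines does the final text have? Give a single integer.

Answer: 5

Derivation:
Hunk 1: at line 2 remove [qvaj,eonx,molb] add [nzo] -> 7 lines: scjjd pyknj nzo kmwj iuevp gzu evjtz
Hunk 2: at line 1 remove [nzo,kmwj] add [qiht,awa] -> 7 lines: scjjd pyknj qiht awa iuevp gzu evjtz
Hunk 3: at line 2 remove [awa,iuevp] add [frcl] -> 6 lines: scjjd pyknj qiht frcl gzu evjtz
Hunk 4: at line 1 remove [qiht] add [curds,ksawd] -> 7 lines: scjjd pyknj curds ksawd frcl gzu evjtz
Hunk 5: at line 3 remove [ksawd,frcl,gzu] add [fwq] -> 5 lines: scjjd pyknj curds fwq evjtz
Final line count: 5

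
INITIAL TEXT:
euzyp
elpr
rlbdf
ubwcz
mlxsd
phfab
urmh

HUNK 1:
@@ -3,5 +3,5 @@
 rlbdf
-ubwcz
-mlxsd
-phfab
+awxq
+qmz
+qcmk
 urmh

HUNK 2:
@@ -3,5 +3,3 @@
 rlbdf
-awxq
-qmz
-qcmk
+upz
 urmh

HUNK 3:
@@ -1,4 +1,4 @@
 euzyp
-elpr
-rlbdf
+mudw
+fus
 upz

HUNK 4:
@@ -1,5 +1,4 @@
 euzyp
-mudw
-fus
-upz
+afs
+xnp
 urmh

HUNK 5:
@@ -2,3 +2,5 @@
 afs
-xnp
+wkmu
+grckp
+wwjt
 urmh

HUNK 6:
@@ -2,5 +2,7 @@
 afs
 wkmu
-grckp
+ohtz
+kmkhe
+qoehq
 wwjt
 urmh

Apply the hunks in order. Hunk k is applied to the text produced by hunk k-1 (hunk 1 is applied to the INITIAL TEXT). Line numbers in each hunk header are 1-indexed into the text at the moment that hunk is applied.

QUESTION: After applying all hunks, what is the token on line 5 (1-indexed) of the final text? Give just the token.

Hunk 1: at line 3 remove [ubwcz,mlxsd,phfab] add [awxq,qmz,qcmk] -> 7 lines: euzyp elpr rlbdf awxq qmz qcmk urmh
Hunk 2: at line 3 remove [awxq,qmz,qcmk] add [upz] -> 5 lines: euzyp elpr rlbdf upz urmh
Hunk 3: at line 1 remove [elpr,rlbdf] add [mudw,fus] -> 5 lines: euzyp mudw fus upz urmh
Hunk 4: at line 1 remove [mudw,fus,upz] add [afs,xnp] -> 4 lines: euzyp afs xnp urmh
Hunk 5: at line 2 remove [xnp] add [wkmu,grckp,wwjt] -> 6 lines: euzyp afs wkmu grckp wwjt urmh
Hunk 6: at line 2 remove [grckp] add [ohtz,kmkhe,qoehq] -> 8 lines: euzyp afs wkmu ohtz kmkhe qoehq wwjt urmh
Final line 5: kmkhe

Answer: kmkhe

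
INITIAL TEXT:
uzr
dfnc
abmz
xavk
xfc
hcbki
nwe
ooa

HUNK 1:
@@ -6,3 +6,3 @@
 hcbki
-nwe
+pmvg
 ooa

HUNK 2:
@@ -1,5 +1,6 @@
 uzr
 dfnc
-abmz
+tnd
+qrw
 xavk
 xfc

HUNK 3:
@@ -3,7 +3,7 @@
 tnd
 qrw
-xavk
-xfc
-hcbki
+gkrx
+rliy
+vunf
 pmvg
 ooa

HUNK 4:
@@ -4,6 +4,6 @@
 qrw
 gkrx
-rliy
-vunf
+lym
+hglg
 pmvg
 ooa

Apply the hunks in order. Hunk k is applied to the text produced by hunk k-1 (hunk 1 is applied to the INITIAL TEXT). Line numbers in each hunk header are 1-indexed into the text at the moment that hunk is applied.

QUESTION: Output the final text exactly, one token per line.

Hunk 1: at line 6 remove [nwe] add [pmvg] -> 8 lines: uzr dfnc abmz xavk xfc hcbki pmvg ooa
Hunk 2: at line 1 remove [abmz] add [tnd,qrw] -> 9 lines: uzr dfnc tnd qrw xavk xfc hcbki pmvg ooa
Hunk 3: at line 3 remove [xavk,xfc,hcbki] add [gkrx,rliy,vunf] -> 9 lines: uzr dfnc tnd qrw gkrx rliy vunf pmvg ooa
Hunk 4: at line 4 remove [rliy,vunf] add [lym,hglg] -> 9 lines: uzr dfnc tnd qrw gkrx lym hglg pmvg ooa

Answer: uzr
dfnc
tnd
qrw
gkrx
lym
hglg
pmvg
ooa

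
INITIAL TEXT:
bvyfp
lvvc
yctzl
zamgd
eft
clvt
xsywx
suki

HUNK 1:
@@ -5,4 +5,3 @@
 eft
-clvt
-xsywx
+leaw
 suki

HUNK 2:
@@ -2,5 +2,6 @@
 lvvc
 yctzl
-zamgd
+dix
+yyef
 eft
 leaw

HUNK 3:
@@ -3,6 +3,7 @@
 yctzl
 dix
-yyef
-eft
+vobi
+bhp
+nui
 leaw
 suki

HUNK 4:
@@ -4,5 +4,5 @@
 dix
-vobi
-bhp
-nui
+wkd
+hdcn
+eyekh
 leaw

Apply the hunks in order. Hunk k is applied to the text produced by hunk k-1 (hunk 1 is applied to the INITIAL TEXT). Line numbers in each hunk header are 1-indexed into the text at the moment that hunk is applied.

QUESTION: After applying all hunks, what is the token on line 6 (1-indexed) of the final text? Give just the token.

Hunk 1: at line 5 remove [clvt,xsywx] add [leaw] -> 7 lines: bvyfp lvvc yctzl zamgd eft leaw suki
Hunk 2: at line 2 remove [zamgd] add [dix,yyef] -> 8 lines: bvyfp lvvc yctzl dix yyef eft leaw suki
Hunk 3: at line 3 remove [yyef,eft] add [vobi,bhp,nui] -> 9 lines: bvyfp lvvc yctzl dix vobi bhp nui leaw suki
Hunk 4: at line 4 remove [vobi,bhp,nui] add [wkd,hdcn,eyekh] -> 9 lines: bvyfp lvvc yctzl dix wkd hdcn eyekh leaw suki
Final line 6: hdcn

Answer: hdcn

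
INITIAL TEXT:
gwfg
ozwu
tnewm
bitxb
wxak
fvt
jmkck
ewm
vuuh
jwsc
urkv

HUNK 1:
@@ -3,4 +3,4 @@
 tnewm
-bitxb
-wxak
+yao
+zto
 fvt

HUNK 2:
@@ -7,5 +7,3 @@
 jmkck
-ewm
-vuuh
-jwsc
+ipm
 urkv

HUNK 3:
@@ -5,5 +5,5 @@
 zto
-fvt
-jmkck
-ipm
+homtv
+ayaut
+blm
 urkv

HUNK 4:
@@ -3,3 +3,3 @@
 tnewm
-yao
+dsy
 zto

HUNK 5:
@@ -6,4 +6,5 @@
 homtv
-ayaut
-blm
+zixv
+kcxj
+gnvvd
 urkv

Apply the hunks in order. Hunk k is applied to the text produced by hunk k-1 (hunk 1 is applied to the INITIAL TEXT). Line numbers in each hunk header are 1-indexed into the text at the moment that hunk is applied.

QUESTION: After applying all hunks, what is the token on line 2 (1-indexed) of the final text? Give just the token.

Hunk 1: at line 3 remove [bitxb,wxak] add [yao,zto] -> 11 lines: gwfg ozwu tnewm yao zto fvt jmkck ewm vuuh jwsc urkv
Hunk 2: at line 7 remove [ewm,vuuh,jwsc] add [ipm] -> 9 lines: gwfg ozwu tnewm yao zto fvt jmkck ipm urkv
Hunk 3: at line 5 remove [fvt,jmkck,ipm] add [homtv,ayaut,blm] -> 9 lines: gwfg ozwu tnewm yao zto homtv ayaut blm urkv
Hunk 4: at line 3 remove [yao] add [dsy] -> 9 lines: gwfg ozwu tnewm dsy zto homtv ayaut blm urkv
Hunk 5: at line 6 remove [ayaut,blm] add [zixv,kcxj,gnvvd] -> 10 lines: gwfg ozwu tnewm dsy zto homtv zixv kcxj gnvvd urkv
Final line 2: ozwu

Answer: ozwu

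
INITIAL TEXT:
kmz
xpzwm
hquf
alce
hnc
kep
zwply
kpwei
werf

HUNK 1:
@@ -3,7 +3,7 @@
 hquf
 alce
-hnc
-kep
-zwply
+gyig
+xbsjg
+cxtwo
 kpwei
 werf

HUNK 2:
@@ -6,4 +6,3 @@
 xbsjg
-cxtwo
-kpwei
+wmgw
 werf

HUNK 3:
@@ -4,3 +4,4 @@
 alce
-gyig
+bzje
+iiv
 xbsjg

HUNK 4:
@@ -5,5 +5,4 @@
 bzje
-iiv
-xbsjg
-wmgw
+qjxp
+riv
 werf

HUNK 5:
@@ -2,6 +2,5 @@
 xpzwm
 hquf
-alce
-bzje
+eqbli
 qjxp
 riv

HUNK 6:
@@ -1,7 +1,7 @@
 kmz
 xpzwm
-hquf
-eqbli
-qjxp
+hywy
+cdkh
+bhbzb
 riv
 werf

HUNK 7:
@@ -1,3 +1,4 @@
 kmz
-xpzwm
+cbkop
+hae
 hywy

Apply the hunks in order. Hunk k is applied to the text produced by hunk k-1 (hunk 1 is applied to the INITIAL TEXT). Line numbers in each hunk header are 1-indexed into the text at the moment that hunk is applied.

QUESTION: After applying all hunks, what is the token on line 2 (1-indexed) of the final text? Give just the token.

Answer: cbkop

Derivation:
Hunk 1: at line 3 remove [hnc,kep,zwply] add [gyig,xbsjg,cxtwo] -> 9 lines: kmz xpzwm hquf alce gyig xbsjg cxtwo kpwei werf
Hunk 2: at line 6 remove [cxtwo,kpwei] add [wmgw] -> 8 lines: kmz xpzwm hquf alce gyig xbsjg wmgw werf
Hunk 3: at line 4 remove [gyig] add [bzje,iiv] -> 9 lines: kmz xpzwm hquf alce bzje iiv xbsjg wmgw werf
Hunk 4: at line 5 remove [iiv,xbsjg,wmgw] add [qjxp,riv] -> 8 lines: kmz xpzwm hquf alce bzje qjxp riv werf
Hunk 5: at line 2 remove [alce,bzje] add [eqbli] -> 7 lines: kmz xpzwm hquf eqbli qjxp riv werf
Hunk 6: at line 1 remove [hquf,eqbli,qjxp] add [hywy,cdkh,bhbzb] -> 7 lines: kmz xpzwm hywy cdkh bhbzb riv werf
Hunk 7: at line 1 remove [xpzwm] add [cbkop,hae] -> 8 lines: kmz cbkop hae hywy cdkh bhbzb riv werf
Final line 2: cbkop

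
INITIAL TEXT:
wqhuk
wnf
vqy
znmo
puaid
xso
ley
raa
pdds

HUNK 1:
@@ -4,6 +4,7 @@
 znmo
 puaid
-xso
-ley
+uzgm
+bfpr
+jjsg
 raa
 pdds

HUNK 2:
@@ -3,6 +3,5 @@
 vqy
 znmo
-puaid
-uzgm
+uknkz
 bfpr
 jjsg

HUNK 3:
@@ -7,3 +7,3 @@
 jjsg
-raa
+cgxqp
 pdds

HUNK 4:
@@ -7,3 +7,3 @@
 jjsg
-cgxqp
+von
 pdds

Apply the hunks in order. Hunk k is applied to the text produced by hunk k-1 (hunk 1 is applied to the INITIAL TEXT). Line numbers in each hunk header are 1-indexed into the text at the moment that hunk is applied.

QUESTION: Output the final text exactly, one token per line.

Answer: wqhuk
wnf
vqy
znmo
uknkz
bfpr
jjsg
von
pdds

Derivation:
Hunk 1: at line 4 remove [xso,ley] add [uzgm,bfpr,jjsg] -> 10 lines: wqhuk wnf vqy znmo puaid uzgm bfpr jjsg raa pdds
Hunk 2: at line 3 remove [puaid,uzgm] add [uknkz] -> 9 lines: wqhuk wnf vqy znmo uknkz bfpr jjsg raa pdds
Hunk 3: at line 7 remove [raa] add [cgxqp] -> 9 lines: wqhuk wnf vqy znmo uknkz bfpr jjsg cgxqp pdds
Hunk 4: at line 7 remove [cgxqp] add [von] -> 9 lines: wqhuk wnf vqy znmo uknkz bfpr jjsg von pdds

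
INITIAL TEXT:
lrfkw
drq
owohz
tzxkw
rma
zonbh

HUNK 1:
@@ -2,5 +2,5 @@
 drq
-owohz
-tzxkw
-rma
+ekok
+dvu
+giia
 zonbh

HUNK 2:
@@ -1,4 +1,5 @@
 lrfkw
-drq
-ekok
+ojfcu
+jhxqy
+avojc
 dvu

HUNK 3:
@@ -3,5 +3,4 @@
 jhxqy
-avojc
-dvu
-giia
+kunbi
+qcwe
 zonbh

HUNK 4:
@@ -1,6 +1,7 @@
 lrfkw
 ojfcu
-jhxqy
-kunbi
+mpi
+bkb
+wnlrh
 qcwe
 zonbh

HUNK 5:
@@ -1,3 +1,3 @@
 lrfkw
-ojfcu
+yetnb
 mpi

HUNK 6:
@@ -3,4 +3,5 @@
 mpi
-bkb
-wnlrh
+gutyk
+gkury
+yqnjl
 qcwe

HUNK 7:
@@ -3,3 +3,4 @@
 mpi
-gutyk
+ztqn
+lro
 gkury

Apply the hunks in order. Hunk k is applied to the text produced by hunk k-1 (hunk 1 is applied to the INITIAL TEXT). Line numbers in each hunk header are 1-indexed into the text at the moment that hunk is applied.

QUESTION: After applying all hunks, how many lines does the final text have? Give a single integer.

Answer: 9

Derivation:
Hunk 1: at line 2 remove [owohz,tzxkw,rma] add [ekok,dvu,giia] -> 6 lines: lrfkw drq ekok dvu giia zonbh
Hunk 2: at line 1 remove [drq,ekok] add [ojfcu,jhxqy,avojc] -> 7 lines: lrfkw ojfcu jhxqy avojc dvu giia zonbh
Hunk 3: at line 3 remove [avojc,dvu,giia] add [kunbi,qcwe] -> 6 lines: lrfkw ojfcu jhxqy kunbi qcwe zonbh
Hunk 4: at line 1 remove [jhxqy,kunbi] add [mpi,bkb,wnlrh] -> 7 lines: lrfkw ojfcu mpi bkb wnlrh qcwe zonbh
Hunk 5: at line 1 remove [ojfcu] add [yetnb] -> 7 lines: lrfkw yetnb mpi bkb wnlrh qcwe zonbh
Hunk 6: at line 3 remove [bkb,wnlrh] add [gutyk,gkury,yqnjl] -> 8 lines: lrfkw yetnb mpi gutyk gkury yqnjl qcwe zonbh
Hunk 7: at line 3 remove [gutyk] add [ztqn,lro] -> 9 lines: lrfkw yetnb mpi ztqn lro gkury yqnjl qcwe zonbh
Final line count: 9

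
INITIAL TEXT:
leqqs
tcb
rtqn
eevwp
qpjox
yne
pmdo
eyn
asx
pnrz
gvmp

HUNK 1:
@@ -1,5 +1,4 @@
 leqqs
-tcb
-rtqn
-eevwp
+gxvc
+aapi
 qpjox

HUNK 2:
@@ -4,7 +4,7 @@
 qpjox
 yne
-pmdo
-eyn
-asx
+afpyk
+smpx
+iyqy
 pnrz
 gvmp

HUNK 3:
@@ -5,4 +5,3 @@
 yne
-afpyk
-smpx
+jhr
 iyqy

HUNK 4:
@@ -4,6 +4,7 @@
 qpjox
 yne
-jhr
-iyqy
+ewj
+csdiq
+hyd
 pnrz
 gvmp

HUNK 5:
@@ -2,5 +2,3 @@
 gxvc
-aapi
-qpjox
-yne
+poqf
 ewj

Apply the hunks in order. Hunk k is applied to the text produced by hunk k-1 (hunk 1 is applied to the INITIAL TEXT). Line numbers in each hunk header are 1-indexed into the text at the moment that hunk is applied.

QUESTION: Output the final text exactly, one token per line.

Hunk 1: at line 1 remove [tcb,rtqn,eevwp] add [gxvc,aapi] -> 10 lines: leqqs gxvc aapi qpjox yne pmdo eyn asx pnrz gvmp
Hunk 2: at line 4 remove [pmdo,eyn,asx] add [afpyk,smpx,iyqy] -> 10 lines: leqqs gxvc aapi qpjox yne afpyk smpx iyqy pnrz gvmp
Hunk 3: at line 5 remove [afpyk,smpx] add [jhr] -> 9 lines: leqqs gxvc aapi qpjox yne jhr iyqy pnrz gvmp
Hunk 4: at line 4 remove [jhr,iyqy] add [ewj,csdiq,hyd] -> 10 lines: leqqs gxvc aapi qpjox yne ewj csdiq hyd pnrz gvmp
Hunk 5: at line 2 remove [aapi,qpjox,yne] add [poqf] -> 8 lines: leqqs gxvc poqf ewj csdiq hyd pnrz gvmp

Answer: leqqs
gxvc
poqf
ewj
csdiq
hyd
pnrz
gvmp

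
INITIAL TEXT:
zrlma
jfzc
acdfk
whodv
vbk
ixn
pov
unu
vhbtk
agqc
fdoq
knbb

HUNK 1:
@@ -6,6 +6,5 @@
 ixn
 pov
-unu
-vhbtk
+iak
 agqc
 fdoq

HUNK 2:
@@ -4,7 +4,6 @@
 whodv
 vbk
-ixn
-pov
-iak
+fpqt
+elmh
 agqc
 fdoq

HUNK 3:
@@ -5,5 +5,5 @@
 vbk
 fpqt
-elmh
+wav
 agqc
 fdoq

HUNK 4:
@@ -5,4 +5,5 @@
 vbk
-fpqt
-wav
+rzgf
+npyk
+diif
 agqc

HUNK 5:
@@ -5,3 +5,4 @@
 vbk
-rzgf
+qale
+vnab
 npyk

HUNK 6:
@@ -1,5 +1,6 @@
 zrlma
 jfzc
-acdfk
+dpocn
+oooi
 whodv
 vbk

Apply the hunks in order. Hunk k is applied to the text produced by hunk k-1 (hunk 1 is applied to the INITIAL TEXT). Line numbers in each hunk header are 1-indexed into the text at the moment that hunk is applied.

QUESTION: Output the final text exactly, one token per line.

Hunk 1: at line 6 remove [unu,vhbtk] add [iak] -> 11 lines: zrlma jfzc acdfk whodv vbk ixn pov iak agqc fdoq knbb
Hunk 2: at line 4 remove [ixn,pov,iak] add [fpqt,elmh] -> 10 lines: zrlma jfzc acdfk whodv vbk fpqt elmh agqc fdoq knbb
Hunk 3: at line 5 remove [elmh] add [wav] -> 10 lines: zrlma jfzc acdfk whodv vbk fpqt wav agqc fdoq knbb
Hunk 4: at line 5 remove [fpqt,wav] add [rzgf,npyk,diif] -> 11 lines: zrlma jfzc acdfk whodv vbk rzgf npyk diif agqc fdoq knbb
Hunk 5: at line 5 remove [rzgf] add [qale,vnab] -> 12 lines: zrlma jfzc acdfk whodv vbk qale vnab npyk diif agqc fdoq knbb
Hunk 6: at line 1 remove [acdfk] add [dpocn,oooi] -> 13 lines: zrlma jfzc dpocn oooi whodv vbk qale vnab npyk diif agqc fdoq knbb

Answer: zrlma
jfzc
dpocn
oooi
whodv
vbk
qale
vnab
npyk
diif
agqc
fdoq
knbb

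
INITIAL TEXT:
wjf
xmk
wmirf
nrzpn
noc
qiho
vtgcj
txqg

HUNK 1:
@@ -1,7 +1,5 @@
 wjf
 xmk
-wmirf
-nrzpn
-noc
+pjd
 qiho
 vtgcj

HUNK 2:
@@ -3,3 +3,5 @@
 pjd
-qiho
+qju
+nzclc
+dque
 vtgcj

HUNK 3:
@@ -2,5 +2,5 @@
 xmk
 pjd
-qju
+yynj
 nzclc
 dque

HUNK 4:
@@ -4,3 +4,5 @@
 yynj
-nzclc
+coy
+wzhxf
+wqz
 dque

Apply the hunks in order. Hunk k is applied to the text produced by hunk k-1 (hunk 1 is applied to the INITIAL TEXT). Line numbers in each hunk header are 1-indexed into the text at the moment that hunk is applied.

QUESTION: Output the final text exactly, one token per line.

Answer: wjf
xmk
pjd
yynj
coy
wzhxf
wqz
dque
vtgcj
txqg

Derivation:
Hunk 1: at line 1 remove [wmirf,nrzpn,noc] add [pjd] -> 6 lines: wjf xmk pjd qiho vtgcj txqg
Hunk 2: at line 3 remove [qiho] add [qju,nzclc,dque] -> 8 lines: wjf xmk pjd qju nzclc dque vtgcj txqg
Hunk 3: at line 2 remove [qju] add [yynj] -> 8 lines: wjf xmk pjd yynj nzclc dque vtgcj txqg
Hunk 4: at line 4 remove [nzclc] add [coy,wzhxf,wqz] -> 10 lines: wjf xmk pjd yynj coy wzhxf wqz dque vtgcj txqg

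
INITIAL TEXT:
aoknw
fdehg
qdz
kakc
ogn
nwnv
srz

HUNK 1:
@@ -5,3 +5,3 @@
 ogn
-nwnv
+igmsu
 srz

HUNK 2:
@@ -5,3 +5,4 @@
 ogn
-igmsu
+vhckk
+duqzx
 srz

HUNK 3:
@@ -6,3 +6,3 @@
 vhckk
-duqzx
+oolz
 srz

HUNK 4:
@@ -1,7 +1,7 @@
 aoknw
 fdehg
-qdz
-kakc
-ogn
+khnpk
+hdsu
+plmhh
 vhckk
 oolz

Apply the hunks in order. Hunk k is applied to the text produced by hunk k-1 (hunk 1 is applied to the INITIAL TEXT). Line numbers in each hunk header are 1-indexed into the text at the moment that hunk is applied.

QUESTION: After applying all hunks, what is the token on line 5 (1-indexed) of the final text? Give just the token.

Answer: plmhh

Derivation:
Hunk 1: at line 5 remove [nwnv] add [igmsu] -> 7 lines: aoknw fdehg qdz kakc ogn igmsu srz
Hunk 2: at line 5 remove [igmsu] add [vhckk,duqzx] -> 8 lines: aoknw fdehg qdz kakc ogn vhckk duqzx srz
Hunk 3: at line 6 remove [duqzx] add [oolz] -> 8 lines: aoknw fdehg qdz kakc ogn vhckk oolz srz
Hunk 4: at line 1 remove [qdz,kakc,ogn] add [khnpk,hdsu,plmhh] -> 8 lines: aoknw fdehg khnpk hdsu plmhh vhckk oolz srz
Final line 5: plmhh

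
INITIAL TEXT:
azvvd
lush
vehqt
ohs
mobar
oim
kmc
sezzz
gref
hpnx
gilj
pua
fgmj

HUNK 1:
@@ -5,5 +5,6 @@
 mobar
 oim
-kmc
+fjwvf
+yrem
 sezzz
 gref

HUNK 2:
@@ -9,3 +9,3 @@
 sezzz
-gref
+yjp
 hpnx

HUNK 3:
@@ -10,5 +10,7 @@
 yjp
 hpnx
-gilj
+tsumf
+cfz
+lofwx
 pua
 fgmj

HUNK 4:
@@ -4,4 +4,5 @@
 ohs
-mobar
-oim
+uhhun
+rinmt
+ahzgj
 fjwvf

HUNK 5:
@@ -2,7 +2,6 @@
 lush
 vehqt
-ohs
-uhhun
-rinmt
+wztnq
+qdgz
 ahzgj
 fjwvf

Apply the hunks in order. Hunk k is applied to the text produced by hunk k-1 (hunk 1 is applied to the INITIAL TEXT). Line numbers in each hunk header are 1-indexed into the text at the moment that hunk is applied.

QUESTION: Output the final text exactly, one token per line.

Hunk 1: at line 5 remove [kmc] add [fjwvf,yrem] -> 14 lines: azvvd lush vehqt ohs mobar oim fjwvf yrem sezzz gref hpnx gilj pua fgmj
Hunk 2: at line 9 remove [gref] add [yjp] -> 14 lines: azvvd lush vehqt ohs mobar oim fjwvf yrem sezzz yjp hpnx gilj pua fgmj
Hunk 3: at line 10 remove [gilj] add [tsumf,cfz,lofwx] -> 16 lines: azvvd lush vehqt ohs mobar oim fjwvf yrem sezzz yjp hpnx tsumf cfz lofwx pua fgmj
Hunk 4: at line 4 remove [mobar,oim] add [uhhun,rinmt,ahzgj] -> 17 lines: azvvd lush vehqt ohs uhhun rinmt ahzgj fjwvf yrem sezzz yjp hpnx tsumf cfz lofwx pua fgmj
Hunk 5: at line 2 remove [ohs,uhhun,rinmt] add [wztnq,qdgz] -> 16 lines: azvvd lush vehqt wztnq qdgz ahzgj fjwvf yrem sezzz yjp hpnx tsumf cfz lofwx pua fgmj

Answer: azvvd
lush
vehqt
wztnq
qdgz
ahzgj
fjwvf
yrem
sezzz
yjp
hpnx
tsumf
cfz
lofwx
pua
fgmj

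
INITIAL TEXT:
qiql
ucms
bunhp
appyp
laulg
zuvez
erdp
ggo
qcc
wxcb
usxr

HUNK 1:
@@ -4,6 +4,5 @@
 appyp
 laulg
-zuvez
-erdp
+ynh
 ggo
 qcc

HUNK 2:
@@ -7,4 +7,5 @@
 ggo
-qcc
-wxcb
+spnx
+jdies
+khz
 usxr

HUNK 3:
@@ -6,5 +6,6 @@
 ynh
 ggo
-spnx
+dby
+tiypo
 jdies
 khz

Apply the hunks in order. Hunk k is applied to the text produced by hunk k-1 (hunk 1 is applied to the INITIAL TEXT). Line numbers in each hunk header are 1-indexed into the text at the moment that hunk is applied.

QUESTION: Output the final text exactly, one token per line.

Hunk 1: at line 4 remove [zuvez,erdp] add [ynh] -> 10 lines: qiql ucms bunhp appyp laulg ynh ggo qcc wxcb usxr
Hunk 2: at line 7 remove [qcc,wxcb] add [spnx,jdies,khz] -> 11 lines: qiql ucms bunhp appyp laulg ynh ggo spnx jdies khz usxr
Hunk 3: at line 6 remove [spnx] add [dby,tiypo] -> 12 lines: qiql ucms bunhp appyp laulg ynh ggo dby tiypo jdies khz usxr

Answer: qiql
ucms
bunhp
appyp
laulg
ynh
ggo
dby
tiypo
jdies
khz
usxr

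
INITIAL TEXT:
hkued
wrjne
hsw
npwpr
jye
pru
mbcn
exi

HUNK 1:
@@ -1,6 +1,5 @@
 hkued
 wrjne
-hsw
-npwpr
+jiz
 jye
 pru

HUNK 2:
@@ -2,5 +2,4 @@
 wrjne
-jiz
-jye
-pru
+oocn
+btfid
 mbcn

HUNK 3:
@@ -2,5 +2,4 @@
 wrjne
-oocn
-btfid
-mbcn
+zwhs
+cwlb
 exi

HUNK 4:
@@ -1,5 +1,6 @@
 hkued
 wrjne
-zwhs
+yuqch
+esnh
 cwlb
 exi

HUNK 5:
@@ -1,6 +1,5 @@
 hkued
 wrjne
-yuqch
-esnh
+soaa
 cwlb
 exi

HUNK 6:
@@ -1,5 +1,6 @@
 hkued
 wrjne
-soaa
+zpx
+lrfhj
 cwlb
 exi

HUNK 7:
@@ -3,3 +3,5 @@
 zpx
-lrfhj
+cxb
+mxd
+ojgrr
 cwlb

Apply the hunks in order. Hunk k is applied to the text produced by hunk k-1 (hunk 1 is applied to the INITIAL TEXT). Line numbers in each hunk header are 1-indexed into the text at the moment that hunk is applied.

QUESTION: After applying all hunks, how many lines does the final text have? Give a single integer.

Answer: 8

Derivation:
Hunk 1: at line 1 remove [hsw,npwpr] add [jiz] -> 7 lines: hkued wrjne jiz jye pru mbcn exi
Hunk 2: at line 2 remove [jiz,jye,pru] add [oocn,btfid] -> 6 lines: hkued wrjne oocn btfid mbcn exi
Hunk 3: at line 2 remove [oocn,btfid,mbcn] add [zwhs,cwlb] -> 5 lines: hkued wrjne zwhs cwlb exi
Hunk 4: at line 1 remove [zwhs] add [yuqch,esnh] -> 6 lines: hkued wrjne yuqch esnh cwlb exi
Hunk 5: at line 1 remove [yuqch,esnh] add [soaa] -> 5 lines: hkued wrjne soaa cwlb exi
Hunk 6: at line 1 remove [soaa] add [zpx,lrfhj] -> 6 lines: hkued wrjne zpx lrfhj cwlb exi
Hunk 7: at line 3 remove [lrfhj] add [cxb,mxd,ojgrr] -> 8 lines: hkued wrjne zpx cxb mxd ojgrr cwlb exi
Final line count: 8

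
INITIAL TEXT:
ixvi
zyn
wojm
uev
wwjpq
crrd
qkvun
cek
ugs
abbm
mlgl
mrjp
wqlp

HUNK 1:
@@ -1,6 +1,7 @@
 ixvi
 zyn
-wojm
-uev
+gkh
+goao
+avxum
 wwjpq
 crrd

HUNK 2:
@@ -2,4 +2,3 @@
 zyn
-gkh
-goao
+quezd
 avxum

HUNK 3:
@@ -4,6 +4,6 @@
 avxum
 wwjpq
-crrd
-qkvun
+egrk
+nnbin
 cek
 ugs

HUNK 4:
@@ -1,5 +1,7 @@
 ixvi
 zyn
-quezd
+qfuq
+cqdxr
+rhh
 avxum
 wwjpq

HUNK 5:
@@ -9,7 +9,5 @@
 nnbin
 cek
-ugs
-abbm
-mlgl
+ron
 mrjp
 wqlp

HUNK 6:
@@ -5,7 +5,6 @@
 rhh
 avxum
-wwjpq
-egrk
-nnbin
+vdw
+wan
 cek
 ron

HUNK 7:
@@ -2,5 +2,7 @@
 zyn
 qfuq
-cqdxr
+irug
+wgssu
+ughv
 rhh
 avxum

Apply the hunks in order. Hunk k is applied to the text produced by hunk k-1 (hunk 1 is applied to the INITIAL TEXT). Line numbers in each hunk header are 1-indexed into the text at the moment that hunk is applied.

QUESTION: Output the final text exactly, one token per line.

Hunk 1: at line 1 remove [wojm,uev] add [gkh,goao,avxum] -> 14 lines: ixvi zyn gkh goao avxum wwjpq crrd qkvun cek ugs abbm mlgl mrjp wqlp
Hunk 2: at line 2 remove [gkh,goao] add [quezd] -> 13 lines: ixvi zyn quezd avxum wwjpq crrd qkvun cek ugs abbm mlgl mrjp wqlp
Hunk 3: at line 4 remove [crrd,qkvun] add [egrk,nnbin] -> 13 lines: ixvi zyn quezd avxum wwjpq egrk nnbin cek ugs abbm mlgl mrjp wqlp
Hunk 4: at line 1 remove [quezd] add [qfuq,cqdxr,rhh] -> 15 lines: ixvi zyn qfuq cqdxr rhh avxum wwjpq egrk nnbin cek ugs abbm mlgl mrjp wqlp
Hunk 5: at line 9 remove [ugs,abbm,mlgl] add [ron] -> 13 lines: ixvi zyn qfuq cqdxr rhh avxum wwjpq egrk nnbin cek ron mrjp wqlp
Hunk 6: at line 5 remove [wwjpq,egrk,nnbin] add [vdw,wan] -> 12 lines: ixvi zyn qfuq cqdxr rhh avxum vdw wan cek ron mrjp wqlp
Hunk 7: at line 2 remove [cqdxr] add [irug,wgssu,ughv] -> 14 lines: ixvi zyn qfuq irug wgssu ughv rhh avxum vdw wan cek ron mrjp wqlp

Answer: ixvi
zyn
qfuq
irug
wgssu
ughv
rhh
avxum
vdw
wan
cek
ron
mrjp
wqlp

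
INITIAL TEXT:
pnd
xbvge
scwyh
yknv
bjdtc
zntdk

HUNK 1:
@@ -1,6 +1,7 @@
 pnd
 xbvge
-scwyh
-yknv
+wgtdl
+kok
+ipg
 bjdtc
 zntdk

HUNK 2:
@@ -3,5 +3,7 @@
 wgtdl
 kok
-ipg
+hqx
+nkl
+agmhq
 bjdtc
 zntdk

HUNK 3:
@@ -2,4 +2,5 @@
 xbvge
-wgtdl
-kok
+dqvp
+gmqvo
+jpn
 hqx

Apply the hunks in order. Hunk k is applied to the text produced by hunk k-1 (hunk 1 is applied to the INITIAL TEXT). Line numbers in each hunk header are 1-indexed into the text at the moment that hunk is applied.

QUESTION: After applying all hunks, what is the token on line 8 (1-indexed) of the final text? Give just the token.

Answer: agmhq

Derivation:
Hunk 1: at line 1 remove [scwyh,yknv] add [wgtdl,kok,ipg] -> 7 lines: pnd xbvge wgtdl kok ipg bjdtc zntdk
Hunk 2: at line 3 remove [ipg] add [hqx,nkl,agmhq] -> 9 lines: pnd xbvge wgtdl kok hqx nkl agmhq bjdtc zntdk
Hunk 3: at line 2 remove [wgtdl,kok] add [dqvp,gmqvo,jpn] -> 10 lines: pnd xbvge dqvp gmqvo jpn hqx nkl agmhq bjdtc zntdk
Final line 8: agmhq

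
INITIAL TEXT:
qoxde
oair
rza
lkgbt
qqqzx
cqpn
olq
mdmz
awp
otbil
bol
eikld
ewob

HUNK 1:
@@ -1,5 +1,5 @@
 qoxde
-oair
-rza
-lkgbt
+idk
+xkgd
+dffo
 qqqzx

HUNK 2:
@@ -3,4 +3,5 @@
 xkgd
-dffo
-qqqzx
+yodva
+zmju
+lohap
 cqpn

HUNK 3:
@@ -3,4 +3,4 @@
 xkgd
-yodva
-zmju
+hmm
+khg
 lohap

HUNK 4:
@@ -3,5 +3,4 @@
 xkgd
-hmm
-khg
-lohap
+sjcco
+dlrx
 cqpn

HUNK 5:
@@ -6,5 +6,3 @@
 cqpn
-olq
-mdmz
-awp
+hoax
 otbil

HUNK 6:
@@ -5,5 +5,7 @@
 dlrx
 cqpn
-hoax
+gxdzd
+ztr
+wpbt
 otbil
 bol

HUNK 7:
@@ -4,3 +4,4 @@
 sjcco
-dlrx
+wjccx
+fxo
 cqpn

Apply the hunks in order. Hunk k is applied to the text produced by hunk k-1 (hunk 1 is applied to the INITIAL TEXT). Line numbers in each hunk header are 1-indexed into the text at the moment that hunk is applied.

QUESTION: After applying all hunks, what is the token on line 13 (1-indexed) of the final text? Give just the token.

Answer: eikld

Derivation:
Hunk 1: at line 1 remove [oair,rza,lkgbt] add [idk,xkgd,dffo] -> 13 lines: qoxde idk xkgd dffo qqqzx cqpn olq mdmz awp otbil bol eikld ewob
Hunk 2: at line 3 remove [dffo,qqqzx] add [yodva,zmju,lohap] -> 14 lines: qoxde idk xkgd yodva zmju lohap cqpn olq mdmz awp otbil bol eikld ewob
Hunk 3: at line 3 remove [yodva,zmju] add [hmm,khg] -> 14 lines: qoxde idk xkgd hmm khg lohap cqpn olq mdmz awp otbil bol eikld ewob
Hunk 4: at line 3 remove [hmm,khg,lohap] add [sjcco,dlrx] -> 13 lines: qoxde idk xkgd sjcco dlrx cqpn olq mdmz awp otbil bol eikld ewob
Hunk 5: at line 6 remove [olq,mdmz,awp] add [hoax] -> 11 lines: qoxde idk xkgd sjcco dlrx cqpn hoax otbil bol eikld ewob
Hunk 6: at line 5 remove [hoax] add [gxdzd,ztr,wpbt] -> 13 lines: qoxde idk xkgd sjcco dlrx cqpn gxdzd ztr wpbt otbil bol eikld ewob
Hunk 7: at line 4 remove [dlrx] add [wjccx,fxo] -> 14 lines: qoxde idk xkgd sjcco wjccx fxo cqpn gxdzd ztr wpbt otbil bol eikld ewob
Final line 13: eikld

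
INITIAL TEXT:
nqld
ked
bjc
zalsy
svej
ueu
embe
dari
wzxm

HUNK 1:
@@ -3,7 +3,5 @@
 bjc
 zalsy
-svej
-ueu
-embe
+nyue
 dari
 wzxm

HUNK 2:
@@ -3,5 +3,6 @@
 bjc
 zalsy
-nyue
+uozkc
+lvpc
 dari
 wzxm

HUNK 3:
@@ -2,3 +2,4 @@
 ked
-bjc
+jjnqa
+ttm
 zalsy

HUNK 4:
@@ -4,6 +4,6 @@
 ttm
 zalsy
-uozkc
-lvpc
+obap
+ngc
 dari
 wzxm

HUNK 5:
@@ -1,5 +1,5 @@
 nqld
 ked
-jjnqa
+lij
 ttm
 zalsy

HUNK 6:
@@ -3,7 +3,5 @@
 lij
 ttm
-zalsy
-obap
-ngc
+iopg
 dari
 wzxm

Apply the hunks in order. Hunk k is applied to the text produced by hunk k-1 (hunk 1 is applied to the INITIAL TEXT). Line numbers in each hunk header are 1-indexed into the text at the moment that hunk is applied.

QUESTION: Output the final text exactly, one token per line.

Hunk 1: at line 3 remove [svej,ueu,embe] add [nyue] -> 7 lines: nqld ked bjc zalsy nyue dari wzxm
Hunk 2: at line 3 remove [nyue] add [uozkc,lvpc] -> 8 lines: nqld ked bjc zalsy uozkc lvpc dari wzxm
Hunk 3: at line 2 remove [bjc] add [jjnqa,ttm] -> 9 lines: nqld ked jjnqa ttm zalsy uozkc lvpc dari wzxm
Hunk 4: at line 4 remove [uozkc,lvpc] add [obap,ngc] -> 9 lines: nqld ked jjnqa ttm zalsy obap ngc dari wzxm
Hunk 5: at line 1 remove [jjnqa] add [lij] -> 9 lines: nqld ked lij ttm zalsy obap ngc dari wzxm
Hunk 6: at line 3 remove [zalsy,obap,ngc] add [iopg] -> 7 lines: nqld ked lij ttm iopg dari wzxm

Answer: nqld
ked
lij
ttm
iopg
dari
wzxm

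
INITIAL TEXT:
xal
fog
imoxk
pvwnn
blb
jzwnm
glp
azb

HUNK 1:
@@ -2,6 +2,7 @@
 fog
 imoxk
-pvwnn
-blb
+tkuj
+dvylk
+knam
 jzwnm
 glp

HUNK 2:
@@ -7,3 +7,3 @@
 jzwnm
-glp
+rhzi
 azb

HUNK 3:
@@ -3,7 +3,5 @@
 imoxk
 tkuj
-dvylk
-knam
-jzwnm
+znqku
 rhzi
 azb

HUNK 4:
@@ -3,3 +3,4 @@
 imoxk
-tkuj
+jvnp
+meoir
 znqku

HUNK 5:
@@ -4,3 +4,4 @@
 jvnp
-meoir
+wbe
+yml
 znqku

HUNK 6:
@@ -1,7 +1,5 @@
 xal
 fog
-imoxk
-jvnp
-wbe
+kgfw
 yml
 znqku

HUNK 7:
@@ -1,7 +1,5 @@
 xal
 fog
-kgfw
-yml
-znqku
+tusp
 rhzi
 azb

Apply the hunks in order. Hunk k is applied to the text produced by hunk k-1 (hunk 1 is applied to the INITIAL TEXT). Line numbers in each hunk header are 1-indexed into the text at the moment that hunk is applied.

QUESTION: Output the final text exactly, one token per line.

Answer: xal
fog
tusp
rhzi
azb

Derivation:
Hunk 1: at line 2 remove [pvwnn,blb] add [tkuj,dvylk,knam] -> 9 lines: xal fog imoxk tkuj dvylk knam jzwnm glp azb
Hunk 2: at line 7 remove [glp] add [rhzi] -> 9 lines: xal fog imoxk tkuj dvylk knam jzwnm rhzi azb
Hunk 3: at line 3 remove [dvylk,knam,jzwnm] add [znqku] -> 7 lines: xal fog imoxk tkuj znqku rhzi azb
Hunk 4: at line 3 remove [tkuj] add [jvnp,meoir] -> 8 lines: xal fog imoxk jvnp meoir znqku rhzi azb
Hunk 5: at line 4 remove [meoir] add [wbe,yml] -> 9 lines: xal fog imoxk jvnp wbe yml znqku rhzi azb
Hunk 6: at line 1 remove [imoxk,jvnp,wbe] add [kgfw] -> 7 lines: xal fog kgfw yml znqku rhzi azb
Hunk 7: at line 1 remove [kgfw,yml,znqku] add [tusp] -> 5 lines: xal fog tusp rhzi azb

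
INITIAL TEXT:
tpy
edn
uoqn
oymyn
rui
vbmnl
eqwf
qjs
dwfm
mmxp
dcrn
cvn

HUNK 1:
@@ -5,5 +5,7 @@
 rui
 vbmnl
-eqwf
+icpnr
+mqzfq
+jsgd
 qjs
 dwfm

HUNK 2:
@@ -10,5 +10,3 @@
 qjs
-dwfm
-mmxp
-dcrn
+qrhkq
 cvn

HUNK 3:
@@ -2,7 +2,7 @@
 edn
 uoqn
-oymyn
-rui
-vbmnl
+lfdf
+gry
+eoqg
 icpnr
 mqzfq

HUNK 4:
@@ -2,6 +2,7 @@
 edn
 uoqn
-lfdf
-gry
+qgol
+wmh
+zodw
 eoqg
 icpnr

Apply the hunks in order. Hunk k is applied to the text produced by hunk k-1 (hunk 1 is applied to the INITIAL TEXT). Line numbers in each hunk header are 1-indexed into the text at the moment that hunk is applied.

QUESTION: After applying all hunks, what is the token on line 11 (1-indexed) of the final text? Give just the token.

Hunk 1: at line 5 remove [eqwf] add [icpnr,mqzfq,jsgd] -> 14 lines: tpy edn uoqn oymyn rui vbmnl icpnr mqzfq jsgd qjs dwfm mmxp dcrn cvn
Hunk 2: at line 10 remove [dwfm,mmxp,dcrn] add [qrhkq] -> 12 lines: tpy edn uoqn oymyn rui vbmnl icpnr mqzfq jsgd qjs qrhkq cvn
Hunk 3: at line 2 remove [oymyn,rui,vbmnl] add [lfdf,gry,eoqg] -> 12 lines: tpy edn uoqn lfdf gry eoqg icpnr mqzfq jsgd qjs qrhkq cvn
Hunk 4: at line 2 remove [lfdf,gry] add [qgol,wmh,zodw] -> 13 lines: tpy edn uoqn qgol wmh zodw eoqg icpnr mqzfq jsgd qjs qrhkq cvn
Final line 11: qjs

Answer: qjs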